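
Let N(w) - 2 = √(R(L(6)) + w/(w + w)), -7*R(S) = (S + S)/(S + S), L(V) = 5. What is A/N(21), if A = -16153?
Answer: -452284/51 + 16153*√70/51 ≈ -6218.4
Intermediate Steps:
R(S) = -⅐ (R(S) = -(S + S)/(7*(S + S)) = -2*S/(7*(2*S)) = -2*S*1/(2*S)/7 = -⅐*1 = -⅐)
N(w) = 2 + √70/14 (N(w) = 2 + √(-⅐ + w/(w + w)) = 2 + √(-⅐ + w/((2*w))) = 2 + √(-⅐ + w*(1/(2*w))) = 2 + √(-⅐ + ½) = 2 + √(5/14) = 2 + √70/14)
A/N(21) = -16153/(2 + √70/14)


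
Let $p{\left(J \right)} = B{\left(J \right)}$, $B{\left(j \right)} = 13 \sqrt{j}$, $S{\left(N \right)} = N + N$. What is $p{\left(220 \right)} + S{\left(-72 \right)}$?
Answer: $-144 + 26 \sqrt{55} \approx 48.821$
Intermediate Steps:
$S{\left(N \right)} = 2 N$
$p{\left(J \right)} = 13 \sqrt{J}$
$p{\left(220 \right)} + S{\left(-72 \right)} = 13 \sqrt{220} + 2 \left(-72\right) = 13 \cdot 2 \sqrt{55} - 144 = 26 \sqrt{55} - 144 = -144 + 26 \sqrt{55}$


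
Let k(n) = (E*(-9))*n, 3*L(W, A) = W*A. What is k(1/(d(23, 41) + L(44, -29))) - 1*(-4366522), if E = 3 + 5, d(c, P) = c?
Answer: 5270392270/1207 ≈ 4.3665e+6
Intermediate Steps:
L(W, A) = A*W/3 (L(W, A) = (W*A)/3 = (A*W)/3 = A*W/3)
E = 8
k(n) = -72*n (k(n) = (8*(-9))*n = -72*n)
k(1/(d(23, 41) + L(44, -29))) - 1*(-4366522) = -72/(23 + (1/3)*(-29)*44) - 1*(-4366522) = -72/(23 - 1276/3) + 4366522 = -72/(-1207/3) + 4366522 = -72*(-3/1207) + 4366522 = 216/1207 + 4366522 = 5270392270/1207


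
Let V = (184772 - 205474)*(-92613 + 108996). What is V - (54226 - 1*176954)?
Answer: -339038138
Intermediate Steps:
V = -339160866 (V = -20702*16383 = -339160866)
V - (54226 - 1*176954) = -339160866 - (54226 - 1*176954) = -339160866 - (54226 - 176954) = -339160866 - 1*(-122728) = -339160866 + 122728 = -339038138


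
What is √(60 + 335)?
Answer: √395 ≈ 19.875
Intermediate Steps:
√(60 + 335) = √395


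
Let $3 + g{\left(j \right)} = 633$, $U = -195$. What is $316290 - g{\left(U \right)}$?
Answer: $315660$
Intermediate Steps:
$g{\left(j \right)} = 630$ ($g{\left(j \right)} = -3 + 633 = 630$)
$316290 - g{\left(U \right)} = 316290 - 630 = 315660$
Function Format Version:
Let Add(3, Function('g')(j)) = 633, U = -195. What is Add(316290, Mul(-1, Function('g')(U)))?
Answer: 315660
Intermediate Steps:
Function('g')(j) = 630 (Function('g')(j) = Add(-3, 633) = 630)
Add(316290, Mul(-1, Function('g')(U))) = Add(316290, Mul(-1, 630)) = Add(316290, -630) = 315660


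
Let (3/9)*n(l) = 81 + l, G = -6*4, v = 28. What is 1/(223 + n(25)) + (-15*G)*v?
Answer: 5453281/541 ≈ 10080.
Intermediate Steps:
G = -24
n(l) = 243 + 3*l (n(l) = 3*(81 + l) = 243 + 3*l)
1/(223 + n(25)) + (-15*G)*v = 1/(223 + (243 + 3*25)) - 15*(-24)*28 = 1/(223 + (243 + 75)) + 360*28 = 1/(223 + 318) + 10080 = 1/541 + 10080 = 5453281/541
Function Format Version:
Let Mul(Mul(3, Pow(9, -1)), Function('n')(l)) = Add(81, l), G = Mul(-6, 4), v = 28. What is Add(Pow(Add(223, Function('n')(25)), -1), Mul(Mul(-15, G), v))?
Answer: Rational(5453281, 541) ≈ 10080.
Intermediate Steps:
G = -24
Function('n')(l) = Add(243, Mul(3, l)) (Function('n')(l) = Mul(3, Add(81, l)) = Add(243, Mul(3, l)))
Add(Pow(Add(223, Function('n')(25)), -1), Mul(Mul(-15, G), v)) = Add(Pow(Add(223, Add(243, Mul(3, 25))), -1), Mul(Mul(-15, -24), 28)) = Add(Pow(Add(223, Add(243, 75)), -1), Mul(360, 28)) = Add(Pow(Add(223, 318), -1), 10080) = Add(Pow(541, -1), 10080) = Add(Rational(1, 541), 10080) = Rational(5453281, 541)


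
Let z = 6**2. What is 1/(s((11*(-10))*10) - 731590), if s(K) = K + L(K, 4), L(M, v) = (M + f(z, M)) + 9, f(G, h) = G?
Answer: -1/733745 ≈ -1.3629e-6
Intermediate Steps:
z = 36
L(M, v) = 45 + M (L(M, v) = (M + 36) + 9 = (36 + M) + 9 = 45 + M)
s(K) = 45 + 2*K (s(K) = K + (45 + K) = 45 + 2*K)
1/(s((11*(-10))*10) - 731590) = 1/((45 + 2*((11*(-10))*10)) - 731590) = 1/((45 + 2*(-110*10)) - 731590) = 1/((45 + 2*(-1100)) - 731590) = 1/((45 - 2200) - 731590) = 1/(-2155 - 731590) = 1/(-733745) = -1/733745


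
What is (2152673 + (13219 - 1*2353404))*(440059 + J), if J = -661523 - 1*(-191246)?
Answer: 5666237616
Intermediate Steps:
J = -470277 (J = -661523 + 191246 = -470277)
(2152673 + (13219 - 1*2353404))*(440059 + J) = (2152673 + (13219 - 1*2353404))*(440059 - 470277) = (2152673 + (13219 - 2353404))*(-30218) = (2152673 - 2340185)*(-30218) = -187512*(-30218) = 5666237616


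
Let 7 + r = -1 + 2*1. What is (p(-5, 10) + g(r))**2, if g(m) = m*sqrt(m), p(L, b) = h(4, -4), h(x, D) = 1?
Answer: (1 - 6*I*sqrt(6))**2 ≈ -215.0 - 29.394*I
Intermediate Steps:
p(L, b) = 1
r = -6 (r = -7 + (-1 + 2*1) = -7 + (-1 + 2) = -7 + 1 = -6)
g(m) = m**(3/2)
(p(-5, 10) + g(r))**2 = (1 + (-6)**(3/2))**2 = (1 - 6*I*sqrt(6))**2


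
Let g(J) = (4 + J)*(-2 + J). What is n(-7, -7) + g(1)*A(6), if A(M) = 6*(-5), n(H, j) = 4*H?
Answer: 122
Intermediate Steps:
g(J) = (-2 + J)*(4 + J)
A(M) = -30
n(-7, -7) + g(1)*A(6) = 4*(-7) + (-8 + 1² + 2*1)*(-30) = -28 + (-8 + 1 + 2)*(-30) = -28 - 5*(-30) = -28 + 150 = 122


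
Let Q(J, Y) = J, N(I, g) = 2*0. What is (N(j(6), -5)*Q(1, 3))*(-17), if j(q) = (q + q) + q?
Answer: 0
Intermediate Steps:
j(q) = 3*q (j(q) = 2*q + q = 3*q)
N(I, g) = 0
(N(j(6), -5)*Q(1, 3))*(-17) = (0*1)*(-17) = 0*(-17) = 0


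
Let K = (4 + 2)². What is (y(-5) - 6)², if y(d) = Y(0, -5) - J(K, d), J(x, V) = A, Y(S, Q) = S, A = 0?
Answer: 36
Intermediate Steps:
K = 36 (K = 6² = 36)
J(x, V) = 0
y(d) = 0 (y(d) = 0 - 1*0 = 0 + 0 = 0)
(y(-5) - 6)² = (0 - 6)² = (-6)² = 36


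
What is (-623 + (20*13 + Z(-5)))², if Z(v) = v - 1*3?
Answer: 137641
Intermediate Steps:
Z(v) = -3 + v (Z(v) = v - 3 = -3 + v)
(-623 + (20*13 + Z(-5)))² = (-623 + (20*13 + (-3 - 5)))² = (-623 + (260 - 8))² = (-623 + 252)² = (-371)² = 137641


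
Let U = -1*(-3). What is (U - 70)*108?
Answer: -7236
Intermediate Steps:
U = 3
(U - 70)*108 = (3 - 70)*108 = -67*108 = -7236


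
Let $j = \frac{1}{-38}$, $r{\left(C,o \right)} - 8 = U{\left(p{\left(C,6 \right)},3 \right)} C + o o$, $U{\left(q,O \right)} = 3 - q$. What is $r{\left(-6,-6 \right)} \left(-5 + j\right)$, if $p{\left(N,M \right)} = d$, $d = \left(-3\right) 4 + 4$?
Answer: $\frac{2101}{19} \approx 110.58$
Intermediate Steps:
$d = -8$ ($d = -12 + 4 = -8$)
$p{\left(N,M \right)} = -8$
$r{\left(C,o \right)} = 8 + o^{2} + 11 C$ ($r{\left(C,o \right)} = 8 + \left(\left(3 - -8\right) C + o o\right) = 8 + \left(\left(3 + 8\right) C + o^{2}\right) = 8 + \left(11 C + o^{2}\right) = 8 + \left(o^{2} + 11 C\right) = 8 + o^{2} + 11 C$)
$j = - \frac{1}{38} \approx -0.026316$
$r{\left(-6,-6 \right)} \left(-5 + j\right) = \left(8 + \left(-6\right)^{2} + 11 \left(-6\right)\right) \left(-5 - \frac{1}{38}\right) = \left(8 + 36 - 66\right) \left(- \frac{191}{38}\right) = \left(-22\right) \left(- \frac{191}{38}\right) = \frac{2101}{19}$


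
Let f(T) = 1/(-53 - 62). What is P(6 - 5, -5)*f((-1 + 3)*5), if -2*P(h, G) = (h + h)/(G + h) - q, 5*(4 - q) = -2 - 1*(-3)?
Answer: -43/2300 ≈ -0.018696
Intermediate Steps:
f(T) = -1/115 (f(T) = 1/(-115) = -1/115)
q = 19/5 (q = 4 - (-2 - 1*(-3))/5 = 4 - (-2 + 3)/5 = 4 - ⅕*1 = 4 - ⅕ = 19/5 ≈ 3.8000)
P(h, G) = 19/10 - h/(G + h) (P(h, G) = -((h + h)/(G + h) - 1*19/5)/2 = -((2*h)/(G + h) - 19/5)/2 = -(2*h/(G + h) - 19/5)/2 = -(-19/5 + 2*h/(G + h))/2 = 19/10 - h/(G + h))
P(6 - 5, -5)*f((-1 + 3)*5) = ((9*(6 - 5) + 19*(-5))/(10*(-5 + (6 - 5))))*(-1/115) = ((9*1 - 95)/(10*(-5 + 1)))*(-1/115) = ((⅒)*(9 - 95)/(-4))*(-1/115) = ((⅒)*(-¼)*(-86))*(-1/115) = (43/20)*(-1/115) = -43/2300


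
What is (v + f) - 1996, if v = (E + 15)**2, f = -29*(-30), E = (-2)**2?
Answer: -765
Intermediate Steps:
E = 4
f = 870
v = 361 (v = (4 + 15)**2 = 19**2 = 361)
(v + f) - 1996 = (361 + 870) - 1996 = 1231 - 1996 = -765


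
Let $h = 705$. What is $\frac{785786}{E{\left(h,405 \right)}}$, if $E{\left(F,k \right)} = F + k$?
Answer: $\frac{392893}{555} \approx 707.92$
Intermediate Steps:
$\frac{785786}{E{\left(h,405 \right)}} = \frac{785786}{705 + 405} = \frac{785786}{1110} = 785786 \cdot \frac{1}{1110} = \frac{392893}{555}$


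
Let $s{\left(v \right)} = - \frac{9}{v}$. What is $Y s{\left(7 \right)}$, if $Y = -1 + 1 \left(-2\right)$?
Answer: $\frac{27}{7} \approx 3.8571$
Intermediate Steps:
$Y = -3$ ($Y = -1 - 2 = -3$)
$Y s{\left(7 \right)} = - 3 \left(- \frac{9}{7}\right) = - 3 \left(\left(-9\right) \frac{1}{7}\right) = \left(-3\right) \left(- \frac{9}{7}\right) = \frac{27}{7}$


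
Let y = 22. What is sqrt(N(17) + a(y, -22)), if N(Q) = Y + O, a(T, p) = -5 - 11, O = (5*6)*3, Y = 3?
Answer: sqrt(77) ≈ 8.7750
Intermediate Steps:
O = 90 (O = 30*3 = 90)
a(T, p) = -16
N(Q) = 93 (N(Q) = 3 + 90 = 93)
sqrt(N(17) + a(y, -22)) = sqrt(93 - 16) = sqrt(77)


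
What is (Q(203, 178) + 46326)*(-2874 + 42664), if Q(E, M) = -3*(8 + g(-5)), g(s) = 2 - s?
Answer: 1841520990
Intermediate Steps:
Q(E, M) = -45 (Q(E, M) = -3*(8 + (2 - 1*(-5))) = -3*(8 + (2 + 5)) = -3*(8 + 7) = -3*15 = -45)
(Q(203, 178) + 46326)*(-2874 + 42664) = (-45 + 46326)*(-2874 + 42664) = 46281*39790 = 1841520990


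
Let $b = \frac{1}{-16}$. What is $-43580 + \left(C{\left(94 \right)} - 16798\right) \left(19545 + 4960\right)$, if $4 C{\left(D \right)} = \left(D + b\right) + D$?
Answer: $- \frac{26273741945}{64} \approx -4.1053 \cdot 10^{8}$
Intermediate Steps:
$b = - \frac{1}{16} \approx -0.0625$
$C{\left(D \right)} = - \frac{1}{64} + \frac{D}{2}$ ($C{\left(D \right)} = \frac{\left(D - \frac{1}{16}\right) + D}{4} = \frac{\left(- \frac{1}{16} + D\right) + D}{4} = \frac{- \frac{1}{16} + 2 D}{4} = - \frac{1}{64} + \frac{D}{2}$)
$-43580 + \left(C{\left(94 \right)} - 16798\right) \left(19545 + 4960\right) = -43580 + \left(\left(- \frac{1}{64} + \frac{1}{2} \cdot 94\right) - 16798\right) \left(19545 + 4960\right) = -43580 + \left(\left(- \frac{1}{64} + 47\right) - 16798\right) 24505 = -43580 + \left(\frac{3007}{64} - 16798\right) 24505 = -43580 - \frac{26270952825}{64} = - \frac{26273741945}{64}$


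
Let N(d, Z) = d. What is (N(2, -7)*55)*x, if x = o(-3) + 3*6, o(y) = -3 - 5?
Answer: 1100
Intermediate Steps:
o(y) = -8
x = 10 (x = -8 + 3*6 = -8 + 18 = 10)
(N(2, -7)*55)*x = (2*55)*10 = 110*10 = 1100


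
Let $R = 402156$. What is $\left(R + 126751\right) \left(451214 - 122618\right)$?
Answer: $173796724572$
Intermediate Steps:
$\left(R + 126751\right) \left(451214 - 122618\right) = \left(402156 + 126751\right) \left(451214 - 122618\right) = 528907 \cdot 328596 = 173796724572$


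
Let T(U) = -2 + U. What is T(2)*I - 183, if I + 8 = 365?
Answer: -183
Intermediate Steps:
I = 357 (I = -8 + 365 = 357)
T(2)*I - 183 = (-2 + 2)*357 - 183 = 0*357 - 183 = 0 - 183 = -183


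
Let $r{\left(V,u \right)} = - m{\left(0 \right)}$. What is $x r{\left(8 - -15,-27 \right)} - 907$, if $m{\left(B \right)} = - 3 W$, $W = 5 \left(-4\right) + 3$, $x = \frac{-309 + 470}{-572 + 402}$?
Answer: $- \frac{8587}{10} \approx -858.7$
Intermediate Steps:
$x = - \frac{161}{170}$ ($x = \frac{161}{-170} = 161 \left(- \frac{1}{170}\right) = - \frac{161}{170} \approx -0.94706$)
$W = -17$ ($W = -20 + 3 = -17$)
$m{\left(B \right)} = 51$ ($m{\left(B \right)} = \left(-3\right) \left(-17\right) = 51$)
$r{\left(V,u \right)} = -51$ ($r{\left(V,u \right)} = \left(-1\right) 51 = -51$)
$x r{\left(8 - -15,-27 \right)} - 907 = \left(- \frac{161}{170}\right) \left(-51\right) - 907 = \frac{483}{10} - 907 = - \frac{8587}{10}$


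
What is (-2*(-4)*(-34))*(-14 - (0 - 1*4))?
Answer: 2720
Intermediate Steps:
(-2*(-4)*(-34))*(-14 - (0 - 1*4)) = (8*(-34))*(-14 - (0 - 4)) = -272*(-14 - 1*(-4)) = -272*(-14 + 4) = -272*(-10) = 2720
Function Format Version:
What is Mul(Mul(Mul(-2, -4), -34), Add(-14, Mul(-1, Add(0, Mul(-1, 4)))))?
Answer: 2720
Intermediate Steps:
Mul(Mul(Mul(-2, -4), -34), Add(-14, Mul(-1, Add(0, Mul(-1, 4))))) = Mul(Mul(8, -34), Add(-14, Mul(-1, Add(0, -4)))) = Mul(-272, Add(-14, Mul(-1, -4))) = Mul(-272, Add(-14, 4)) = Mul(-272, -10) = 2720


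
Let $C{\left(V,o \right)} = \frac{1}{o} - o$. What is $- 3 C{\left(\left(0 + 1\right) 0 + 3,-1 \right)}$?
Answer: $0$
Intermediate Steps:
$- 3 C{\left(\left(0 + 1\right) 0 + 3,-1 \right)} = - 3 \left(\frac{1}{-1} - -1\right) = - 3 \left(-1 + 1\right) = \left(-3\right) 0 = 0$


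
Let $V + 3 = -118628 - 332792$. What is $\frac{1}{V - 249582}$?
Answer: $- \frac{1}{701005} \approx -1.4265 \cdot 10^{-6}$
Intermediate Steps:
$V = -451423$ ($V = -3 - 451420 = -451423$)
$\frac{1}{V - 249582} = \frac{1}{-451423 - 249582} = \frac{1}{-701005} = - \frac{1}{701005}$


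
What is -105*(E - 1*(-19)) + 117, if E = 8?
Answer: -2718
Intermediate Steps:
-105*(E - 1*(-19)) + 117 = -105*(8 - 1*(-19)) + 117 = -105*(8 + 19) + 117 = -105*27 + 117 = -2835 + 117 = -2718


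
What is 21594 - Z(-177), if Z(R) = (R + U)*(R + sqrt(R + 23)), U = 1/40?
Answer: -389223/40 + 7079*I*sqrt(154)/40 ≈ -9730.6 + 2196.2*I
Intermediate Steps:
U = 1/40 ≈ 0.025000
Z(R) = (1/40 + R)*(R + sqrt(23 + R)) (Z(R) = (R + 1/40)*(R + sqrt(R + 23)) = (1/40 + R)*(R + sqrt(23 + R)))
21594 - Z(-177) = 21594 - ((-177)**2 + (1/40)*(-177) + sqrt(23 - 177)/40 - 177*sqrt(23 - 177)) = 21594 - (31329 - 177/40 + sqrt(-154)/40 - 177*I*sqrt(154)) = 21594 - (31329 - 177/40 + (I*sqrt(154))/40 - 177*I*sqrt(154)) = 21594 - (31329 - 177/40 + I*sqrt(154)/40 - 177*I*sqrt(154)) = 21594 - (1252983/40 - 7079*I*sqrt(154)/40) = 21594 + (-1252983/40 + 7079*I*sqrt(154)/40) = -389223/40 + 7079*I*sqrt(154)/40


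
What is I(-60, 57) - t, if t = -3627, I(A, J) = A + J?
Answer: 3624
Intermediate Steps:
I(-60, 57) - t = (-60 + 57) - 1*(-3627) = -3 + 3627 = 3624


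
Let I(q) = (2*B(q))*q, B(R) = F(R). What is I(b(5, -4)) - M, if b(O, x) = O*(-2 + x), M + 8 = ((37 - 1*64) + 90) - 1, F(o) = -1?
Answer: 6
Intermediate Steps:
M = 54 (M = -8 + (((37 - 1*64) + 90) - 1) = -8 + (((37 - 64) + 90) - 1) = -8 + ((-27 + 90) - 1) = -8 + (63 - 1) = -8 + 62 = 54)
B(R) = -1
I(q) = -2*q (I(q) = (2*(-1))*q = -2*q)
I(b(5, -4)) - M = -10*(-2 - 4) - 1*54 = -10*(-6) - 54 = -2*(-30) - 54 = 60 - 54 = 6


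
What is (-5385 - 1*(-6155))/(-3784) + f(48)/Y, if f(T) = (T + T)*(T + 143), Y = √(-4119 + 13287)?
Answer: -35/172 + 8*√573 ≈ 191.30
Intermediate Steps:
Y = 4*√573 (Y = √9168 = 4*√573 ≈ 95.750)
f(T) = 2*T*(143 + T) (f(T) = (2*T)*(143 + T) = 2*T*(143 + T))
(-5385 - 1*(-6155))/(-3784) + f(48)/Y = (-5385 - 1*(-6155))/(-3784) + (2*48*(143 + 48))/((4*√573)) = (-5385 + 6155)*(-1/3784) + (2*48*191)*(√573/2292) = 770*(-1/3784) + 18336*(√573/2292) = -35/172 + 8*√573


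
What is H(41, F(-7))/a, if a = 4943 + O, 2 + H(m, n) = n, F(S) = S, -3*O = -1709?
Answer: -27/16538 ≈ -0.0016326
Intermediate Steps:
O = 1709/3 (O = -1/3*(-1709) = 1709/3 ≈ 569.67)
H(m, n) = -2 + n
a = 16538/3 (a = 4943 + 1709/3 = 16538/3 ≈ 5512.7)
H(41, F(-7))/a = (-2 - 7)/(16538/3) = -9*3/16538 = -27/16538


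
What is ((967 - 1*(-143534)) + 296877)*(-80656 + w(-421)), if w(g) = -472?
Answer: -35808114384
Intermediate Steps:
((967 - 1*(-143534)) + 296877)*(-80656 + w(-421)) = ((967 - 1*(-143534)) + 296877)*(-80656 - 472) = ((967 + 143534) + 296877)*(-81128) = (144501 + 296877)*(-81128) = 441378*(-81128) = -35808114384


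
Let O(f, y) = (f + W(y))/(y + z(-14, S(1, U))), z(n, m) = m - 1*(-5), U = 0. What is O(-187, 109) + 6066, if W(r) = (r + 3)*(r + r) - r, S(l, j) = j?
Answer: 119274/19 ≈ 6277.6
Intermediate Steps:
W(r) = -r + 2*r*(3 + r) (W(r) = (3 + r)*(2*r) - r = 2*r*(3 + r) - r = -r + 2*r*(3 + r))
z(n, m) = 5 + m (z(n, m) = m + 5 = 5 + m)
O(f, y) = (f + y*(5 + 2*y))/(5 + y) (O(f, y) = (f + y*(5 + 2*y))/(y + (5 + 0)) = (f + y*(5 + 2*y))/(y + 5) = (f + y*(5 + 2*y))/(5 + y))
O(-187, 109) + 6066 = (-187 + 109*(5 + 2*109))/(5 + 109) + 6066 = (-187 + 109*(5 + 218))/114 + 6066 = (-187 + 109*223)/114 + 6066 = (-187 + 24307)/114 + 6066 = (1/114)*24120 + 6066 = 4020/19 + 6066 = 119274/19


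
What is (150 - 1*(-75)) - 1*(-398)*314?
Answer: 125197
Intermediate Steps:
(150 - 1*(-75)) - 1*(-398)*314 = (150 + 75) + 398*314 = 225 + 124972 = 125197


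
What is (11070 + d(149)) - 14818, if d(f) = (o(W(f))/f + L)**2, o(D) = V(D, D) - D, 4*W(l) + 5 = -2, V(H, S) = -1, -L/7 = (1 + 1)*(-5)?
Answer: 409459161/355216 ≈ 1152.7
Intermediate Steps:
L = 70 (L = -7*(1 + 1)*(-5) = -14*(-5) = -7*(-10) = 70)
W(l) = -7/4 (W(l) = -5/4 + (1/4)*(-2) = -5/4 - 1/2 = -7/4)
o(D) = -1 - D
d(f) = (70 + 3/(4*f))**2 (d(f) = ((-1 - 1*(-7/4))/f + 70)**2 = ((-1 + 7/4)/f + 70)**2 = (3/(4*f) + 70)**2 = (70 + 3/(4*f))**2)
(11070 + d(149)) - 14818 = (11070 + (1/16)*(3 + 280*149)**2/149**2) - 14818 = (11070 + (1/16)*(1/22201)*(3 + 41720)**2) - 14818 = (11070 + (1/16)*(1/22201)*41723**2) - 14818 = (11070 + (1/16)*(1/22201)*1740808729) - 14818 = (11070 + 1740808729/355216) - 14818 = 5673049849/355216 - 14818 = 409459161/355216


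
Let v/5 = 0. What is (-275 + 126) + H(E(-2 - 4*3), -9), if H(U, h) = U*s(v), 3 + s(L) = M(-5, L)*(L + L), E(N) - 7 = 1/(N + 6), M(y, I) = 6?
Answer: -1357/8 ≈ -169.63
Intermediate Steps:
v = 0 (v = 5*0 = 0)
E(N) = 7 + 1/(6 + N) (E(N) = 7 + 1/(N + 6) = 7 + 1/(6 + N))
s(L) = -3 + 12*L (s(L) = -3 + 6*(L + L) = -3 + 6*(2*L) = -3 + 12*L)
H(U, h) = -3*U (H(U, h) = U*(-3 + 12*0) = U*(-3 + 0) = U*(-3) = -3*U)
(-275 + 126) + H(E(-2 - 4*3), -9) = (-275 + 126) - 3*(43 + 7*(-2 - 4*3))/(6 + (-2 - 4*3)) = -149 - 3*(43 + 7*(-2 - 12))/(6 + (-2 - 12)) = -149 - 3*(43 + 7*(-14))/(6 - 14) = -149 - 3*(43 - 98)/(-8) = -149 - (-3)*(-55)/8 = -149 - 3*55/8 = -149 - 165/8 = -1357/8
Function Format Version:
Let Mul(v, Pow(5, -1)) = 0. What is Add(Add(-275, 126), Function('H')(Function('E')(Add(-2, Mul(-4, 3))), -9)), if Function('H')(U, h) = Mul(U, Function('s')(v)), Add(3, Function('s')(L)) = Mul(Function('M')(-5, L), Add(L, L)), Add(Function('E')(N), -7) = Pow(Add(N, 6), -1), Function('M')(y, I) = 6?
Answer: Rational(-1357, 8) ≈ -169.63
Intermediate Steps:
v = 0 (v = Mul(5, 0) = 0)
Function('E')(N) = Add(7, Pow(Add(6, N), -1)) (Function('E')(N) = Add(7, Pow(Add(N, 6), -1)) = Add(7, Pow(Add(6, N), -1)))
Function('s')(L) = Add(-3, Mul(12, L)) (Function('s')(L) = Add(-3, Mul(6, Add(L, L))) = Add(-3, Mul(6, Mul(2, L))) = Add(-3, Mul(12, L)))
Function('H')(U, h) = Mul(-3, U) (Function('H')(U, h) = Mul(U, Add(-3, Mul(12, 0))) = Mul(U, Add(-3, 0)) = Mul(U, -3) = Mul(-3, U))
Add(Add(-275, 126), Function('H')(Function('E')(Add(-2, Mul(-4, 3))), -9)) = Add(Add(-275, 126), Mul(-3, Mul(Pow(Add(6, Add(-2, Mul(-4, 3))), -1), Add(43, Mul(7, Add(-2, Mul(-4, 3))))))) = Add(-149, Mul(-3, Mul(Pow(Add(6, Add(-2, -12)), -1), Add(43, Mul(7, Add(-2, -12)))))) = Add(-149, Mul(-3, Mul(Pow(Add(6, -14), -1), Add(43, Mul(7, -14))))) = Add(-149, Mul(-3, Mul(Pow(-8, -1), Add(43, -98)))) = Add(-149, Mul(-3, Mul(Rational(-1, 8), -55))) = Add(-149, Mul(-3, Rational(55, 8))) = Add(-149, Rational(-165, 8)) = Rational(-1357, 8)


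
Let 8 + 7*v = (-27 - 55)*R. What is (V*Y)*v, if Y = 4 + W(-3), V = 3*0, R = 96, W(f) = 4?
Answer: 0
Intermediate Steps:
v = -7880/7 (v = -8/7 + ((-27 - 55)*96)/7 = -8/7 + (-82*96)/7 = -8/7 + (⅐)*(-7872) = -8/7 - 7872/7 = -7880/7 ≈ -1125.7)
V = 0
Y = 8 (Y = 4 + 4 = 8)
(V*Y)*v = (0*8)*(-7880/7) = 0*(-7880/7) = 0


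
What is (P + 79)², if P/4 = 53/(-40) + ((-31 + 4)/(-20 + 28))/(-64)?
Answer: 2237573809/409600 ≈ 5462.8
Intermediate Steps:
P = -3257/640 (P = 4*(53/(-40) + ((-31 + 4)/(-20 + 28))/(-64)) = 4*(53*(-1/40) - 27/8*(-1/64)) = 4*(-53/40 - 27*⅛*(-1/64)) = 4*(-53/40 - 27/8*(-1/64)) = 4*(-53/40 + 27/512) = 4*(-3257/2560) = -3257/640 ≈ -5.0891)
(P + 79)² = (-3257/640 + 79)² = (47303/640)² = 2237573809/409600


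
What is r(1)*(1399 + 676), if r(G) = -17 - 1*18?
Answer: -72625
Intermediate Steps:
r(G) = -35 (r(G) = -17 - 18 = -35)
r(1)*(1399 + 676) = -35*(1399 + 676) = -35*2075 = -72625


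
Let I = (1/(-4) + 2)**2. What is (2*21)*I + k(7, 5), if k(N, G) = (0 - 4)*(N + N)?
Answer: 581/8 ≈ 72.625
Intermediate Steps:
k(N, G) = -8*N
I = 49/16 (I = (-1/4 + 2)**2 = (7/4)**2 = 49/16 ≈ 3.0625)
(2*21)*I + k(7, 5) = (2*21)*(49/16) - 8*7 = 42*(49/16) - 56 = 1029/8 - 56 = 581/8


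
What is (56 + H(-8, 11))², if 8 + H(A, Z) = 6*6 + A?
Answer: 5776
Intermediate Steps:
H(A, Z) = 28 + A (H(A, Z) = -8 + (6*6 + A) = -8 + (36 + A) = 28 + A)
(56 + H(-8, 11))² = (56 + (28 - 8))² = (56 + 20)² = 76² = 5776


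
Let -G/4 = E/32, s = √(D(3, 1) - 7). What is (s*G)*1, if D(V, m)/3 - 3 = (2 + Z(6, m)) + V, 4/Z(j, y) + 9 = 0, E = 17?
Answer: -17*√141/24 ≈ -8.4110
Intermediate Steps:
Z(j, y) = -4/9 (Z(j, y) = 4/(-9 + 0) = 4/(-9) = 4*(-⅑) = -4/9)
D(V, m) = 41/3 + 3*V (D(V, m) = 9 + 3*((2 - 4/9) + V) = 9 + 3*(14/9 + V) = 9 + (14/3 + 3*V) = 41/3 + 3*V)
s = √141/3 (s = √((41/3 + 3*3) - 7) = √((41/3 + 9) - 7) = √(68/3 - 7) = √(47/3) = √141/3 ≈ 3.9581)
G = -17/8 (G = -68/32 = -4*17/32 = -17/8 ≈ -2.1250)
(s*G)*1 = ((√141/3)*(-17/8))*1 = -17*√141/24*1 = -17*√141/24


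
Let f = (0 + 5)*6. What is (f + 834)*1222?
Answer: 1055808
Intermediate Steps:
f = 30 (f = 5*6 = 30)
(f + 834)*1222 = (30 + 834)*1222 = 864*1222 = 1055808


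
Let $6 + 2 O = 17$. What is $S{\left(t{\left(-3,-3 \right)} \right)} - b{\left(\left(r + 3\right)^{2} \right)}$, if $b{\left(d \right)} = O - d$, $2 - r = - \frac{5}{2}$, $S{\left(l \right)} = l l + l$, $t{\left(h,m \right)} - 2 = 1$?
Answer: $\frac{251}{4} \approx 62.75$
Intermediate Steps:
$O = \frac{11}{2}$ ($O = -3 + \frac{1}{2} \cdot 17 = -3 + \frac{17}{2} = \frac{11}{2} \approx 5.5$)
$t{\left(h,m \right)} = 3$ ($t{\left(h,m \right)} = 2 + 1 = 3$)
$S{\left(l \right)} = l + l^{2}$ ($S{\left(l \right)} = l^{2} + l = l + l^{2}$)
$r = \frac{9}{2}$ ($r = 2 - - \frac{5}{2} = 2 + \frac{5}{2} = \frac{9}{2} \approx 4.5$)
$b{\left(d \right)} = \frac{11}{2} - d$
$S{\left(t{\left(-3,-3 \right)} \right)} - b{\left(\left(r + 3\right)^{2} \right)} = 3 \left(1 + 3\right) - \left(\frac{11}{2} - \left(\frac{9}{2} + 3\right)^{2}\right) = 3 \cdot 4 - \left(\frac{11}{2} - \left(\frac{15}{2}\right)^{2}\right) = 12 - \left(\frac{11}{2} - \frac{225}{4}\right) = 12 - - \frac{203}{4} = 12 + \frac{203}{4} = \frac{251}{4}$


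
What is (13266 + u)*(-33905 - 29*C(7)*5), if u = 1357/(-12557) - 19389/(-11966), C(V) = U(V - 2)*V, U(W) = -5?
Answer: -926994897650895/2423501 ≈ -3.8250e+8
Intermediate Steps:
C(V) = -5*V
u = 227229811/150257062 (u = 1357*(-1/12557) - 19389*(-1/11966) = -1357/12557 + 19389/11966 = 227229811/150257062 ≈ 1.5123)
(13266 + u)*(-33905 - 29*C(7)*5) = (13266 + 227229811/150257062)*(-33905 - (-145)*7*5) = 1993537414303*(-33905 - 29*(-35)*5)/150257062 = 1993537414303*(-33905 + 1015*5)/150257062 = 1993537414303*(-33905 + 5075)/150257062 = (1993537414303/150257062)*(-28830) = -926994897650895/2423501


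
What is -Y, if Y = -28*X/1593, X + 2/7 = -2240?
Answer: -62728/1593 ≈ -39.377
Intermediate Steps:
X = -15682/7 (X = -2/7 - 2240 = -15682/7 ≈ -2240.3)
Y = 62728/1593 (Y = -(-62728)/1593 = -28*(-15682/11151) = 62728/1593 ≈ 39.377)
-Y = -1*62728/1593 = -62728/1593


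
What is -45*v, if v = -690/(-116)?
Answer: -15525/58 ≈ -267.67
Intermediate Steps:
v = 345/58 (v = -690*(-1/116) = 345/58 ≈ 5.9483)
-45*v = -45*345/58 = -15525/58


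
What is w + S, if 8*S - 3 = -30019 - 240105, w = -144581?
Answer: -1426769/8 ≈ -1.7835e+5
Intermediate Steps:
S = -270121/8 (S = 3/8 + (-30019 - 240105)/8 = 3/8 + (⅛)*(-270124) = 3/8 - 67531/2 = -270121/8 ≈ -33765.)
w + S = -144581 - 270121/8 = -1426769/8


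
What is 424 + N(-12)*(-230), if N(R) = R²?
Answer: -32696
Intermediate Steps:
424 + N(-12)*(-230) = 424 + (-12)²*(-230) = 424 + 144*(-230) = 424 - 33120 = -32696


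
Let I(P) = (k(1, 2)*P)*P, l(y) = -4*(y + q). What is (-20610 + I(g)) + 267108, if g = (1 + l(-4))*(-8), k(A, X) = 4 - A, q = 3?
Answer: 251298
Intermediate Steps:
l(y) = -12 - 4*y (l(y) = -4*(y + 3) = -4*(3 + y) = -12 - 4*y)
g = -40 (g = (1 + (-12 - 4*(-4)))*(-8) = (1 + (-12 + 16))*(-8) = (1 + 4)*(-8) = 5*(-8) = -40)
I(P) = 3*P**2 (I(P) = ((4 - 1*1)*P)*P = ((4 - 1)*P)*P = (3*P)*P = 3*P**2)
(-20610 + I(g)) + 267108 = (-20610 + 3*(-40)**2) + 267108 = (-20610 + 3*1600) + 267108 = (-20610 + 4800) + 267108 = -15810 + 267108 = 251298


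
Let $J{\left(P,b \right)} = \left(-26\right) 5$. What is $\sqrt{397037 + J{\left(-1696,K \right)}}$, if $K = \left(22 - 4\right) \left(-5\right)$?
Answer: $\sqrt{396907} \approx 630.01$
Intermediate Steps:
$K = -90$ ($K = 18 \left(-5\right) = -90$)
$J{\left(P,b \right)} = -130$
$\sqrt{397037 + J{\left(-1696,K \right)}} = \sqrt{397037 - 130} = \sqrt{396907}$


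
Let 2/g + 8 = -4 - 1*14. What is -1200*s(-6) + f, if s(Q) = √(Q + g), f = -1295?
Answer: -1295 - 1200*I*√1027/13 ≈ -1295.0 - 2958.2*I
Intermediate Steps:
g = -1/13 (g = 2/(-8 + (-4 - 1*14)) = 2/(-8 + (-4 - 14)) = 2/(-8 - 18) = 2/(-26) = 2*(-1/26) = -1/13 ≈ -0.076923)
s(Q) = √(-1/13 + Q) (s(Q) = √(Q - 1/13) = √(-1/13 + Q))
-1200*s(-6) + f = -1200*√(-13 + 169*(-6))/13 - 1295 = -1200*√(-13 - 1014)/13 - 1295 = -1200*√(-1027)/13 - 1295 = -1200*I*√1027/13 - 1295 = -1295 - 1200*I*√1027/13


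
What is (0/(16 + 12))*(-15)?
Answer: 0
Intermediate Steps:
(0/(16 + 12))*(-15) = (0/28)*(-15) = ((1/28)*0)*(-15) = 0*(-15) = 0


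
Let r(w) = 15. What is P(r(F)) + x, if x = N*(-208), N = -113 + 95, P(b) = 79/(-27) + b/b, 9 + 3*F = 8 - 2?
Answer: 101036/27 ≈ 3742.1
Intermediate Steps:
F = -1 (F = -3 + (8 - 2)/3 = -3 + (1/3)*6 = -3 + 2 = -1)
P(b) = -52/27 (P(b) = 79*(-1/27) + 1 = -79/27 + 1 = -52/27)
N = -18
x = 3744 (x = -18*(-208) = 3744)
P(r(F)) + x = -52/27 + 3744 = 101036/27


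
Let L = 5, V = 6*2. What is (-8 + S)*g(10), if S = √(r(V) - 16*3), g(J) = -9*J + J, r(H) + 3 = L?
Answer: 640 - 80*I*√46 ≈ 640.0 - 542.59*I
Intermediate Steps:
V = 12
r(H) = 2 (r(H) = -3 + 5 = 2)
g(J) = -8*J
S = I*√46 (S = √(2 - 16*3) = √(2 - 48) = √(-46) = I*√46 ≈ 6.7823*I)
(-8 + S)*g(10) = (-8 + I*√46)*(-8*10) = (-8 + I*√46)*(-80) = 640 - 80*I*√46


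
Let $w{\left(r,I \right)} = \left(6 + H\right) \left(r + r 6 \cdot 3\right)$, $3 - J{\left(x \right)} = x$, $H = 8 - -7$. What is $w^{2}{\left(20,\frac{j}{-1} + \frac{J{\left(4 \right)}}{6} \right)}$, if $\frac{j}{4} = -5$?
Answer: $63680400$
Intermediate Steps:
$j = -20$ ($j = 4 \left(-5\right) = -20$)
$H = 15$ ($H = 8 + 7 = 15$)
$J{\left(x \right)} = 3 - x$
$w{\left(r,I \right)} = 399 r$ ($w{\left(r,I \right)} = \left(6 + 15\right) \left(r + r 6 \cdot 3\right) = 21 \left(r + 6 r 3\right) = 21 \left(r + 18 r\right) = 21 \cdot 19 r = 399 r$)
$w^{2}{\left(20,\frac{j}{-1} + \frac{J{\left(4 \right)}}{6} \right)} = \left(399 \cdot 20\right)^{2} = 7980^{2} = 63680400$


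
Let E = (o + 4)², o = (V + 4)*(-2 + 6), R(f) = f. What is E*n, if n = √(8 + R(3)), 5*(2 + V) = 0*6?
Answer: 144*√11 ≈ 477.59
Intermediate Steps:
V = -2 (V = -2 + (0*6)/5 = -2 + (⅕)*0 = -2 + 0 = -2)
o = 8 (o = (-2 + 4)*(-2 + 6) = 2*4 = 8)
n = √11 (n = √(8 + 3) = √11 ≈ 3.3166)
E = 144 (E = (8 + 4)² = 12² = 144)
E*n = 144*√11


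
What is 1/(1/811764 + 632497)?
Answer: 811764/513438294709 ≈ 1.5810e-6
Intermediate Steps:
1/(1/811764 + 632497) = 1/(513438294709/811764) = 811764/513438294709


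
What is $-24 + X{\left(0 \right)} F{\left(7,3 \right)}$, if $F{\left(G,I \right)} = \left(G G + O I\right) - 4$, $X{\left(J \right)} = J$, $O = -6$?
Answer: $-24$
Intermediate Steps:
$F{\left(G,I \right)} = -4 + G^{2} - 6 I$ ($F{\left(G,I \right)} = \left(G G - 6 I\right) - 4 = \left(G^{2} - 6 I\right) - 4 = -4 + G^{2} - 6 I$)
$-24 + X{\left(0 \right)} F{\left(7,3 \right)} = -24 + 0 \left(-4 + 7^{2} - 18\right) = -24 + 0 \left(-4 + 49 - 18\right) = -24 + 0 \cdot 27 = -24 + 0 = -24$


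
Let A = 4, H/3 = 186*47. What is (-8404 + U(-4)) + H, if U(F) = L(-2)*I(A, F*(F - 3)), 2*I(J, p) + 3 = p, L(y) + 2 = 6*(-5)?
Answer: 17422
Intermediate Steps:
H = 26226 (H = 3*(186*47) = 3*8742 = 26226)
L(y) = -32 (L(y) = -2 + 6*(-5) = -2 - 30 = -32)
I(J, p) = -3/2 + p/2
U(F) = 48 - 16*F*(-3 + F) (U(F) = -32*(-3/2 + (F*(F - 3))/2) = -32*(-3/2 + (F*(-3 + F))/2) = -32*(-3/2 + F*(-3 + F)/2) = 48 - 16*F*(-3 + F))
(-8404 + U(-4)) + H = (-8404 + (48 - 16*(-4)*(-3 - 4))) + 26226 = (-8404 + (48 - 16*(-4)*(-7))) + 26226 = (-8404 + (48 - 448)) + 26226 = (-8404 - 400) + 26226 = -8804 + 26226 = 17422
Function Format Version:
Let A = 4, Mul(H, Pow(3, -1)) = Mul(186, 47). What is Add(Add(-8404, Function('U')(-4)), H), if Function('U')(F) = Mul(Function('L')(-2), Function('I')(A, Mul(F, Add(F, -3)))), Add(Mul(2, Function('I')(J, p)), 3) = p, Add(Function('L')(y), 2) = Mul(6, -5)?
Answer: 17422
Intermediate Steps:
H = 26226 (H = Mul(3, Mul(186, 47)) = Mul(3, 8742) = 26226)
Function('L')(y) = -32 (Function('L')(y) = Add(-2, Mul(6, -5)) = Add(-2, -30) = -32)
Function('I')(J, p) = Add(Rational(-3, 2), Mul(Rational(1, 2), p))
Function('U')(F) = Add(48, Mul(-16, F, Add(-3, F))) (Function('U')(F) = Mul(-32, Add(Rational(-3, 2), Mul(Rational(1, 2), Mul(F, Add(F, -3))))) = Mul(-32, Add(Rational(-3, 2), Mul(Rational(1, 2), Mul(F, Add(-3, F))))) = Mul(-32, Add(Rational(-3, 2), Mul(Rational(1, 2), F, Add(-3, F)))) = Add(48, Mul(-16, F, Add(-3, F))))
Add(Add(-8404, Function('U')(-4)), H) = Add(Add(-8404, Add(48, Mul(-16, -4, Add(-3, -4)))), 26226) = Add(Add(-8404, Add(48, Mul(-16, -4, -7))), 26226) = Add(Add(-8404, Add(48, -448)), 26226) = Add(Add(-8404, -400), 26226) = Add(-8804, 26226) = 17422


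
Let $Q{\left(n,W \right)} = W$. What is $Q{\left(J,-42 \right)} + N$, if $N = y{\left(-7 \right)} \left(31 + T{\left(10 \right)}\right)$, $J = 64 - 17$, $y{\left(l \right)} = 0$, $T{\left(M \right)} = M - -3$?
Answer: $-42$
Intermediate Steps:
$T{\left(M \right)} = 3 + M$ ($T{\left(M \right)} = M + 3 = 3 + M$)
$J = 47$ ($J = 64 - 17 = 47$)
$N = 0$ ($N = 0 \left(31 + \left(3 + 10\right)\right) = 0 \left(31 + 13\right) = 0 \cdot 44 = 0$)
$Q{\left(J,-42 \right)} + N = -42 + 0 = -42$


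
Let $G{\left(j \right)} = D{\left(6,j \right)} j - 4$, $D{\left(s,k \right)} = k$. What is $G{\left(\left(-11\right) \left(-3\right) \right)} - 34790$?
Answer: $-33705$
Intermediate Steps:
$G{\left(j \right)} = -4 + j^{2}$ ($G{\left(j \right)} = j j - 4 = j^{2} - 4 = -4 + j^{2}$)
$G{\left(\left(-11\right) \left(-3\right) \right)} - 34790 = \left(-4 + \left(\left(-11\right) \left(-3\right)\right)^{2}\right) - 34790 = \left(-4 + 33^{2}\right) - 34790 = \left(-4 + 1089\right) - 34790 = 1085 - 34790 = -33705$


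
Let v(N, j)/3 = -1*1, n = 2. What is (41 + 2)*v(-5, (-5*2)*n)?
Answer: -129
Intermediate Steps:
v(N, j) = -3 (v(N, j) = 3*(-1*1) = 3*(-1) = -3)
(41 + 2)*v(-5, (-5*2)*n) = (41 + 2)*(-3) = 43*(-3) = -129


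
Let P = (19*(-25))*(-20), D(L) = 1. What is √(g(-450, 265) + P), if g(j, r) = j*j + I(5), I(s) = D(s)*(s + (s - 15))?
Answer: 3*√23555 ≈ 460.43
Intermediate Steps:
P = 9500 (P = -475*(-20) = 9500)
I(s) = -15 + 2*s (I(s) = 1*(s + (s - 15)) = 1*(s + (-15 + s)) = 1*(-15 + 2*s) = -15 + 2*s)
g(j, r) = -5 + j² (g(j, r) = j*j + (-15 + 2*5) = j² + (-15 + 10) = j² - 5 = -5 + j²)
√(g(-450, 265) + P) = √((-5 + (-450)²) + 9500) = √((-5 + 202500) + 9500) = √(202495 + 9500) = √211995 = 3*√23555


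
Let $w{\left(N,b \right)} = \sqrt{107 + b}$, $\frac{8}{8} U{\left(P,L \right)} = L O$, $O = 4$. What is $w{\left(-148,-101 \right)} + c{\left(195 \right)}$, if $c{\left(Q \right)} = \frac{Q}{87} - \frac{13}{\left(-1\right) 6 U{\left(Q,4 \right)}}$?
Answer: $\frac{6617}{2784} + \sqrt{6} \approx 4.8263$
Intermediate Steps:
$U{\left(P,L \right)} = 4 L$ ($U{\left(P,L \right)} = L 4 = 4 L$)
$c{\left(Q \right)} = \frac{13}{96} + \frac{Q}{87}$ ($c{\left(Q \right)} = \frac{Q}{87} - \frac{13}{\left(-1\right) 6 \cdot 4 \cdot 4} = Q \frac{1}{87} - \frac{13}{\left(-6\right) 16} = \frac{Q}{87} - \frac{13}{-96} = \frac{Q}{87} - - \frac{13}{96} = \frac{Q}{87} + \frac{13}{96} = \frac{13}{96} + \frac{Q}{87}$)
$w{\left(-148,-101 \right)} + c{\left(195 \right)} = \sqrt{107 - 101} + \left(\frac{13}{96} + \frac{1}{87} \cdot 195\right) = \sqrt{6} + \left(\frac{13}{96} + \frac{65}{29}\right) = \sqrt{6} + \frac{6617}{2784} = \frac{6617}{2784} + \sqrt{6}$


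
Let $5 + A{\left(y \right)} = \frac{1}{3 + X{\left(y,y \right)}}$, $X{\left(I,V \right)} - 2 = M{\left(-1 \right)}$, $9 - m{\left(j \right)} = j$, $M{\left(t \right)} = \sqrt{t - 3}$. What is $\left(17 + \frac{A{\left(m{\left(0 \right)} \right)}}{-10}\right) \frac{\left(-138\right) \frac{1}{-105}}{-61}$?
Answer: $- \frac{23322}{61915} - \frac{46 i}{309575} \approx -0.37668 - 0.00014859 i$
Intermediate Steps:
$M{\left(t \right)} = \sqrt{-3 + t}$
$m{\left(j \right)} = 9 - j$
$X{\left(I,V \right)} = 2 + 2 i$ ($X{\left(I,V \right)} = 2 + \sqrt{-3 - 1} = 2 + \sqrt{-4} = 2 + 2 i$)
$A{\left(y \right)} = -5 + \frac{5 - 2 i}{29}$ ($A{\left(y \right)} = -5 + \frac{1}{3 + \left(2 + 2 i\right)} = -5 + \frac{1}{5 + 2 i} = -5 + \frac{5 - 2 i}{29}$)
$\left(17 + \frac{A{\left(m{\left(0 \right)} \right)}}{-10}\right) \frac{\left(-138\right) \frac{1}{-105}}{-61} = \left(17 + \frac{- \frac{140}{29} - \frac{2 i}{29}}{-10}\right) \frac{\left(-138\right) \frac{1}{-105}}{-61} = \left(17 + \left(- \frac{140}{29} - \frac{2 i}{29}\right) \left(- \frac{1}{10}\right)\right) \left(-138\right) \left(- \frac{1}{105}\right) \left(- \frac{1}{61}\right) = \left(17 + \left(\frac{14}{29} + \frac{i}{145}\right)\right) \frac{46}{35} \left(- \frac{1}{61}\right) = \left(\frac{507}{29} + \frac{i}{145}\right) \left(- \frac{46}{2135}\right) = - \frac{23322}{61915} - \frac{46 i}{309575}$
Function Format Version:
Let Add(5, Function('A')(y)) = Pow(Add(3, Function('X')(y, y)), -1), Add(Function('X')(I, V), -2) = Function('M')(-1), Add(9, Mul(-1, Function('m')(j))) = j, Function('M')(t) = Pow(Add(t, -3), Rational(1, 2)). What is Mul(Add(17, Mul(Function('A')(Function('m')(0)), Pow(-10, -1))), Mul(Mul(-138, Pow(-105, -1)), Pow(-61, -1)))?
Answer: Add(Rational(-23322, 61915), Mul(Rational(-46, 309575), I)) ≈ Add(-0.37668, Mul(-0.00014859, I))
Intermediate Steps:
Function('M')(t) = Pow(Add(-3, t), Rational(1, 2))
Function('m')(j) = Add(9, Mul(-1, j))
Function('X')(I, V) = Add(2, Mul(2, I)) (Function('X')(I, V) = Add(2, Pow(Add(-3, -1), Rational(1, 2))) = Add(2, Pow(-4, Rational(1, 2))) = Add(2, Mul(2, I)))
Function('A')(y) = Add(-5, Mul(Rational(1, 29), Add(5, Mul(-2, I)))) (Function('A')(y) = Add(-5, Pow(Add(3, Add(2, Mul(2, I))), -1)) = Add(-5, Pow(Add(5, Mul(2, I)), -1)) = Add(-5, Mul(Rational(1, 29), Add(5, Mul(-2, I)))))
Mul(Add(17, Mul(Function('A')(Function('m')(0)), Pow(-10, -1))), Mul(Mul(-138, Pow(-105, -1)), Pow(-61, -1))) = Mul(Add(17, Mul(Add(Rational(-140, 29), Mul(Rational(-2, 29), I)), Pow(-10, -1))), Mul(Mul(-138, Pow(-105, -1)), Pow(-61, -1))) = Mul(Add(17, Mul(Add(Rational(-140, 29), Mul(Rational(-2, 29), I)), Rational(-1, 10))), Mul(Mul(-138, Rational(-1, 105)), Rational(-1, 61))) = Mul(Add(17, Add(Rational(14, 29), Mul(Rational(1, 145), I))), Mul(Rational(46, 35), Rational(-1, 61))) = Mul(Add(Rational(507, 29), Mul(Rational(1, 145), I)), Rational(-46, 2135)) = Add(Rational(-23322, 61915), Mul(Rational(-46, 309575), I))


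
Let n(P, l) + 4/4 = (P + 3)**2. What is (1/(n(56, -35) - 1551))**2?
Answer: 1/3721041 ≈ 2.6874e-7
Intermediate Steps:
n(P, l) = -1 + (3 + P)**2 (n(P, l) = -1 + (P + 3)**2 = -1 + (3 + P)**2)
(1/(n(56, -35) - 1551))**2 = (1/((-1 + (3 + 56)**2) - 1551))**2 = (1/((-1 + 59**2) - 1551))**2 = (1/((-1 + 3481) - 1551))**2 = (1/(3480 - 1551))**2 = (1/1929)**2 = 1/3721041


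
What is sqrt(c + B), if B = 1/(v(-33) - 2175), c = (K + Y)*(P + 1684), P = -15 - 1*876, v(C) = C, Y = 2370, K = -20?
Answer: sqrt(567831139062)/552 ≈ 1365.1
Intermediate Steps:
P = -891 (P = -15 - 876 = -891)
c = 1863550 (c = (-20 + 2370)*(-891 + 1684) = 2350*793 = 1863550)
B = -1/2208 (B = 1/(-33 - 2175) = 1/(-2208) = -1/2208 ≈ -0.00045290)
sqrt(c + B) = sqrt(1863550 - 1/2208) = sqrt(4114718399/2208) = sqrt(567831139062)/552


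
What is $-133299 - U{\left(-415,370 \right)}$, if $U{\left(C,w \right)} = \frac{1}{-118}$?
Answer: $- \frac{15729281}{118} \approx -1.333 \cdot 10^{5}$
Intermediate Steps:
$U{\left(C,w \right)} = - \frac{1}{118}$
$-133299 - U{\left(-415,370 \right)} = -133299 - - \frac{1}{118} = -133299 + \frac{1}{118} = - \frac{15729281}{118}$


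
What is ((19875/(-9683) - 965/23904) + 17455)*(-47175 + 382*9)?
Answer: -58894674252585235/77154144 ≈ -7.6334e+8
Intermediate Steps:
((19875/(-9683) - 965/23904) + 17455)*(-47175 + 382*9) = ((19875*(-1/9683) - 965*1/23904) + 17455)*(-47175 + 3438) = ((-19875/9683 - 965/23904) + 17455)*(-43737) = (-484436095/231462432 + 17455)*(-43737) = (4039692314465/231462432)*(-43737) = -58894674252585235/77154144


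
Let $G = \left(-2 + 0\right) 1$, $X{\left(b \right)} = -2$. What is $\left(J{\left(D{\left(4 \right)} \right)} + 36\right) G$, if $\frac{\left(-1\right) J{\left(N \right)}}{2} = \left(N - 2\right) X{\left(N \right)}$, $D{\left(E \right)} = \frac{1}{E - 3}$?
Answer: $-64$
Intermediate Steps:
$D{\left(E \right)} = \frac{1}{-3 + E}$
$J{\left(N \right)} = -8 + 4 N$ ($J{\left(N \right)} = - 2 \left(N - 2\right) \left(-2\right) = - 2 \left(-2 + N\right) \left(-2\right) = - 2 \left(4 - 2 N\right) = -8 + 4 N$)
$G = -2$ ($G = \left(-2\right) 1 = -2$)
$\left(J{\left(D{\left(4 \right)} \right)} + 36\right) G = \left(\left(-8 + \frac{4}{-3 + 4}\right) + 36\right) \left(-2\right) = \left(\left(-8 + \frac{4}{1}\right) + 36\right) \left(-2\right) = \left(\left(-8 + 4 \cdot 1\right) + 36\right) \left(-2\right) = \left(\left(-8 + 4\right) + 36\right) \left(-2\right) = \left(-4 + 36\right) \left(-2\right) = 32 \left(-2\right) = -64$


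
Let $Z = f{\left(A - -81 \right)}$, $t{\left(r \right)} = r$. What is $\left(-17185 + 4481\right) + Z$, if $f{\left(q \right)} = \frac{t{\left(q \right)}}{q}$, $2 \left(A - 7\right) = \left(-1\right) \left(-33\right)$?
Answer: $-12703$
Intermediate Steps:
$A = \frac{47}{2}$ ($A = 7 + \frac{\left(-1\right) \left(-33\right)}{2} = 7 + \frac{1}{2} \cdot 33 = 7 + \frac{33}{2} = \frac{47}{2} \approx 23.5$)
$f{\left(q \right)} = 1$ ($f{\left(q \right)} = \frac{q}{q} = 1$)
$Z = 1$
$\left(-17185 + 4481\right) + Z = \left(-17185 + 4481\right) + 1 = -12704 + 1 = -12703$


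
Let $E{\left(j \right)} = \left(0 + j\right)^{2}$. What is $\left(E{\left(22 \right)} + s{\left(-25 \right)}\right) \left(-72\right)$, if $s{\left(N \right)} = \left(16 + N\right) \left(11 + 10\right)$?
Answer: $-21240$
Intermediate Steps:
$E{\left(j \right)} = j^{2}$
$s{\left(N \right)} = 336 + 21 N$ ($s{\left(N \right)} = \left(16 + N\right) 21 = 336 + 21 N$)
$\left(E{\left(22 \right)} + s{\left(-25 \right)}\right) \left(-72\right) = \left(22^{2} + \left(336 + 21 \left(-25\right)\right)\right) \left(-72\right) = \left(484 + \left(336 - 525\right)\right) \left(-72\right) = \left(484 - 189\right) \left(-72\right) = 295 \left(-72\right) = -21240$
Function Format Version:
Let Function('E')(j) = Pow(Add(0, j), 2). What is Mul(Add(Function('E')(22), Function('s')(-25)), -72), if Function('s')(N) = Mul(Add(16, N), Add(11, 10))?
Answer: -21240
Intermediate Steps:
Function('E')(j) = Pow(j, 2)
Function('s')(N) = Add(336, Mul(21, N)) (Function('s')(N) = Mul(Add(16, N), 21) = Add(336, Mul(21, N)))
Mul(Add(Function('E')(22), Function('s')(-25)), -72) = Mul(Add(Pow(22, 2), Add(336, Mul(21, -25))), -72) = Mul(Add(484, Add(336, -525)), -72) = Mul(Add(484, -189), -72) = Mul(295, -72) = -21240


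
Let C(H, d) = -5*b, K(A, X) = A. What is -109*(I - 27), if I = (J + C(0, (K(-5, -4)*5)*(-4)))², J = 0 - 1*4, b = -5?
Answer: -45126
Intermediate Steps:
J = -4 (J = 0 - 4 = -4)
C(H, d) = 25 (C(H, d) = -5*(-5) = 25)
I = 441 (I = (-4 + 25)² = 21² = 441)
-109*(I - 27) = -109*(441 - 27) = -109*414 = -45126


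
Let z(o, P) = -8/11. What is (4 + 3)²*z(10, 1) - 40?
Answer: -832/11 ≈ -75.636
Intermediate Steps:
z(o, P) = -8/11 (z(o, P) = -8*1/11 = -8/11)
(4 + 3)²*z(10, 1) - 40 = (4 + 3)²*(-8/11) - 40 = 7²*(-8/11) - 40 = 49*(-8/11) - 40 = -392/11 - 40 = -832/11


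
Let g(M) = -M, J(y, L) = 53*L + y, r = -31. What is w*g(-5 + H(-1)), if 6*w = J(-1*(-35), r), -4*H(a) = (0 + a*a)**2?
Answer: -1407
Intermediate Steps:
H(a) = -a**4/4 (H(a) = -(0 + a*a)**2/4 = -(0 + a**2)**2/4 = -a**4/4)
J(y, L) = y + 53*L
w = -268 (w = (-1*(-35) + 53*(-31))/6 = (35 - 1643)/6 = (1/6)*(-1608) = -268)
w*g(-5 + H(-1)) = -(-268)*(-5 - 1/4*(-1)**4) = -(-268)*(-5 - 1/4*1) = -(-268)*(-5 - 1/4) = -(-268)*(-21)/4 = -268*21/4 = -1407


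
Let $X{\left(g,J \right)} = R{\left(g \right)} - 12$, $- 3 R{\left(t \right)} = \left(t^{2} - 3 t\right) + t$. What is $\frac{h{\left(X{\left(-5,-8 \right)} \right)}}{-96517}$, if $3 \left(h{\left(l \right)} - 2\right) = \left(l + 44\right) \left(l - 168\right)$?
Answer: $\frac{35021}{2605959} \approx 0.013439$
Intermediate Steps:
$R{\left(t \right)} = - \frac{t^{2}}{3} + \frac{2 t}{3}$ ($R{\left(t \right)} = - \frac{\left(t^{2} - 3 t\right) + t}{3} = - \frac{t^{2} - 2 t}{3} = - \frac{t^{2}}{3} + \frac{2 t}{3}$)
$X{\left(g,J \right)} = -12 + \frac{g \left(2 - g\right)}{3}$ ($X{\left(g,J \right)} = \frac{g \left(2 - g\right)}{3} - 12 = -12 + \frac{g \left(2 - g\right)}{3}$)
$h{\left(l \right)} = 2 + \frac{\left(-168 + l\right) \left(44 + l\right)}{3}$ ($h{\left(l \right)} = 2 + \frac{\left(l + 44\right) \left(l - 168\right)}{3} = 2 + \frac{\left(44 + l\right) \left(-168 + l\right)}{3} = 2 + \frac{\left(-168 + l\right) \left(44 + l\right)}{3}$)
$\frac{h{\left(X{\left(-5,-8 \right)} \right)}}{-96517} = \frac{-2462 - \frac{124 \left(-12 - - \frac{5 \left(-2 - 5\right)}{3}\right)}{3} + \frac{\left(-12 - - \frac{5 \left(-2 - 5\right)}{3}\right)^{2}}{3}}{-96517} = \left(-2462 - \frac{124 \left(-12 - \left(- \frac{5}{3}\right) \left(-7\right)\right)}{3} + \frac{\left(-12 - \left(- \frac{5}{3}\right) \left(-7\right)\right)^{2}}{3}\right) \left(- \frac{1}{96517}\right) = \left(-2462 - \frac{124 \left(-12 - \frac{35}{3}\right)}{3} + \frac{\left(-12 - \frac{35}{3}\right)^{2}}{3}\right) \left(- \frac{1}{96517}\right) = \left(-2462 - - \frac{8804}{9} + \frac{\left(- \frac{71}{3}\right)^{2}}{3}\right) \left(- \frac{1}{96517}\right) = \left(-2462 + \frac{8804}{9} + \frac{1}{3} \cdot \frac{5041}{9}\right) \left(- \frac{1}{96517}\right) = \left(-2462 + \frac{8804}{9} + \frac{5041}{27}\right) \left(- \frac{1}{96517}\right) = \left(- \frac{35021}{27}\right) \left(- \frac{1}{96517}\right) = \frac{35021}{2605959}$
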